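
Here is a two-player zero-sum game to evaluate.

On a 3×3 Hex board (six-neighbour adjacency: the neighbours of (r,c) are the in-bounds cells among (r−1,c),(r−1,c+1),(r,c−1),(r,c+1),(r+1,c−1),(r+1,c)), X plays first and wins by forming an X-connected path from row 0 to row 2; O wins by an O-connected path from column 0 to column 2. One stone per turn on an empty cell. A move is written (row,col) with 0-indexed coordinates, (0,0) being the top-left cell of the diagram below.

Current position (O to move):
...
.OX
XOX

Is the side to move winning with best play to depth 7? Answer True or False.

ply 1, O at .../.OX/XOX | (0,0)=-1→O../.OX/XOX*; (0,1)=-1→.O./.OX/XOX; (0,2)=-1→..O/.OX/XOX; (1,0)=-1→.../OOX/XOX
ply 2, X at O../.OX/XOX | (0,1)=+1→OX./.OX/XOX*; (0,2)=+1→O.X/.OX/XOX; (1,0)=+1→O../XOX/XOX
ply 3, O at OX./.OX/XOX | (0,2)=-1→OXO/.OX/XOX*; (1,0)=-1→OX./OOX/XOX
ply 4, X at OXO/.OX/XOX | (1,0)=+1→OXO/XOX/XOX*
ply 5: OXO/XOX/XOX is terminal -1 (O); from .../.OX/XOX depth 7

O winning at [.../.OX/XOX]: False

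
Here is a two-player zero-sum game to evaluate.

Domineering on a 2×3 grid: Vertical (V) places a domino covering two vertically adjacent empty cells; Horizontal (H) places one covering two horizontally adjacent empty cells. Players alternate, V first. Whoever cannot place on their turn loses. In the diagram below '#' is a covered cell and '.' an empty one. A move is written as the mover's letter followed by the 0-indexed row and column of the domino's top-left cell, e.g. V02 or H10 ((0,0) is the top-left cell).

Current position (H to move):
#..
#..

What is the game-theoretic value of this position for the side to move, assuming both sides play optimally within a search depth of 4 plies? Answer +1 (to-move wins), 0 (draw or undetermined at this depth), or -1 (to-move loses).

value(#../#.., H) = +1

p1 H@[#../#..]: H01[###/#..]+1* H11[#../###]+1
p2 V@[###/#..] terminal -1; root [#../#..] d4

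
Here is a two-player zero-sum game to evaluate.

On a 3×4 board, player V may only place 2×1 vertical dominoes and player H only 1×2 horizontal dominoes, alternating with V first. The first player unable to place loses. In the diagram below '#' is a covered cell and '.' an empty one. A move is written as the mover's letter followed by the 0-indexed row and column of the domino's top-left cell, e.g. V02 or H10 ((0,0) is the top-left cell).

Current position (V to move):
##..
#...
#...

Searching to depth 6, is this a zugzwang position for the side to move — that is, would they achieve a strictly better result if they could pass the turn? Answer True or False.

zugzwang(##../#.../#..., V) = False

p1 V@[##../#.../#...]: V02[###./#.#./#...]+1* V03[##.#/#..#/#...]-1 V11[##../##../##..]-1 V12[##../#.#./#.#.]+1 V13[##../#..#/#..#]-1
p2 H@[###./#.#./#...]: H21[###./#.#./###.]-1* H22[###./#.#./#.##]-1
p3 V@[###./#.#./###.]: V03[####/#.##/###.]+1* V13[###./#.##/####]+1
p4 H@[####/#.##/###.] terminal -1; root [##../#.../#...] d6
suppose V passes — search the same position with H to move:
pass> p1 H@[##../#.../#...]: H02[####/#.../#...]-1 H11[##../###./#...]+1* H12[##../#.##/#...]+1 H21[##../#.../###.]-1 H22[##../#.../#.##]-1
pass> p2 V@[##../###./#...]: V03[##.#/####/#...]-1* V13[##../####/#..#]-1
pass> p3 H@[##.#/####/#...]: H21[##.#/####/###.]+1* H22[##.#/####/#.##]+1
pass> p4 V@[##.#/####/###.] terminal -1; root [##../#.../#...] d6
for V: play +1, pass -1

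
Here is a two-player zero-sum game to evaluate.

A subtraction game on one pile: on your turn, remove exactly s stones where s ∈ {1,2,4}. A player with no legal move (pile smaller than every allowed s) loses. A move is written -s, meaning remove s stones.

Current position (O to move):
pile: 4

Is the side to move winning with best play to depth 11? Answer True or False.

[4] O move#1: -1:+1/3*, -2:-1/2, -4:+1/0
[3] X move#2: -1:-1/2*, -2:-1/1
[2] O move#3: -1:-1/1, -2:+1/0*
[0] end (terminal -1, X#4); searched 4 to 11

O winning at [4]: True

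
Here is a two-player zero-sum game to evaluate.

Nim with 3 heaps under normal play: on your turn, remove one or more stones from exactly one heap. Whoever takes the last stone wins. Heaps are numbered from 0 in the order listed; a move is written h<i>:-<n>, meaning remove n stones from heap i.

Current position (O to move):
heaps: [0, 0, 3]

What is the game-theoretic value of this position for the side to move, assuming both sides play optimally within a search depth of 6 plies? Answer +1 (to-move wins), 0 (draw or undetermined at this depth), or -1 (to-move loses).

value((0,0,3), O) = +1

p1 O@[(0,0,3)]: h2:-1[(0,0,2)]-1 h2:-2[(0,0,1)]-1 h2:-3[(0,0,0)]+1*
p2 X@[(0,0,0)] terminal -1; root [(0,0,3)] d6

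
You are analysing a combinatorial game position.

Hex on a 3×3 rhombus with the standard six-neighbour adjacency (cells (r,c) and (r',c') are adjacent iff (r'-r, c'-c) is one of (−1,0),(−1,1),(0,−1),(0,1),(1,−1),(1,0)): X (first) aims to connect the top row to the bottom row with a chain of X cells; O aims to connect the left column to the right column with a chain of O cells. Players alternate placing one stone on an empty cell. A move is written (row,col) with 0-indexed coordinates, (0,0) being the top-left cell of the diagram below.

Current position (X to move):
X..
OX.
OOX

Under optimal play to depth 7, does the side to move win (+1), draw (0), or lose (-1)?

value(X../OX./OOX, X) = +1

[X../OX./OOX] X move#1: (0,1):-1/XX./OX./OOX, (0,2):-1/X.X/OX./OOX, (1,2):+1/X../OXX/OOX*
[X../OXX/OOX] O move#2: (0,1):-1/XO./OXX/OOX*, (0,2):-1/X.O/OXX/OOX
[XO./OXX/OOX] X move#3: (0,2):+1/XOX/OXX/OOX*
[XOX/OXX/OOX] end (terminal -1, O#4); searched X../OX./OOX to 7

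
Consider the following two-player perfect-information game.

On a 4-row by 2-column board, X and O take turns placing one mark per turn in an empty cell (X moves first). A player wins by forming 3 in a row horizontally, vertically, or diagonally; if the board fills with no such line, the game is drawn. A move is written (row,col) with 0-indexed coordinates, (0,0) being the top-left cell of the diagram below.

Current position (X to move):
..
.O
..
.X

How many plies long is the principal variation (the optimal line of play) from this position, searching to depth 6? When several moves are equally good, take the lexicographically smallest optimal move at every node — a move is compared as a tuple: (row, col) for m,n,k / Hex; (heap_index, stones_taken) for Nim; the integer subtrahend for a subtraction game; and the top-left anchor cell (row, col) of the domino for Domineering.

ply 1, X at ../.O/../.X | (0,0)=+0→X./.O/../.X*; (0,1)=+0→.X/.O/../.X; (1,0)=+0→../XO/../.X; (2,0)=+0→../.O/X./.X; (2,1)=+0→../.O/.X/.X; (3,0)=+0→../.O/../XX
ply 2, O at X./.O/../.X | (0,1)=+0→XO/.O/../.X*; (1,0)=+0→X./OO/../.X; (2,0)=+0→X./.O/O./.X; (2,1)=+0→X./.O/.O/.X; (3,0)=+0→X./.O/../OX
ply 3, X at XO/.O/../.X | (1,0)=-1→XO/XO/../.X; (2,0)=-1→XO/.O/X./.X; (2,1)=+0→XO/.O/.X/.X*; (3,0)=-1→XO/.O/../XX
ply 4, O at XO/.O/.X/.X | (1,0)=+0→XO/OO/.X/.X*; (2,0)=+0→XO/.O/OX/.X; (3,0)=+0→XO/.O/.X/OX
ply 5, X at XO/OO/.X/.X | (2,0)=+0→XO/OO/XX/.X*; (3,0)=+0→XO/OO/.X/XX
ply 6, O at XO/OO/XX/.X | (3,0)=+0→XO/OO/XX/OX*
ply 7: XO/OO/XX/OX is terminal +0 (X); from ../.O/../.X depth 6

PV length from [../.O/../.X]: 6 plies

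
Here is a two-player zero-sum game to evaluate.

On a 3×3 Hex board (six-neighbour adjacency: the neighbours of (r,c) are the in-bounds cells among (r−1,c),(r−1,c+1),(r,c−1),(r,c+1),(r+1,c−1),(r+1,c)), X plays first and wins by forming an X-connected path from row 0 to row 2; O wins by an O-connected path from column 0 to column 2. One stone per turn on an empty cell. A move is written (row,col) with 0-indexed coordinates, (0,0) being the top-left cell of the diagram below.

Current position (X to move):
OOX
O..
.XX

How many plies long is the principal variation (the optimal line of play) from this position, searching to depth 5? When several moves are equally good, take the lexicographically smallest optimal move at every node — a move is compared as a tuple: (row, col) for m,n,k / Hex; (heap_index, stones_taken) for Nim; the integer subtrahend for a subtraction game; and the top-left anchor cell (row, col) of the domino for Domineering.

PV length from [OOX/O../.XX]: 1 ply

ply 1, X at OOX/O../.XX | (1,1)=+1→OOX/OX./.XX*; (1,2)=+1→OOX/O.X/.XX; (2,0)=+1→OOX/O../XXX
ply 2: OOX/OX./.XX is terminal -1 (O); from OOX/O../.XX depth 5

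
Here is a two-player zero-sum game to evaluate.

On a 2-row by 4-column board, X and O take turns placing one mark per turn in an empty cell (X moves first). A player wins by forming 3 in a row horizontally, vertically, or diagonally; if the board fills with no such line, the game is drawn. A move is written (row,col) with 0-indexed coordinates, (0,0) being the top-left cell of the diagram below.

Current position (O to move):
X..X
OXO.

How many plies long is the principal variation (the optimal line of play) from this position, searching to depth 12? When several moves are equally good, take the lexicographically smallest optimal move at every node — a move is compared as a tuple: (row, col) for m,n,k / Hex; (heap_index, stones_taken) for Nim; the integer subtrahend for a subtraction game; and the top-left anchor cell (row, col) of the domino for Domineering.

PV length from [X..X/OXO.]: 3 plies

[X..X/OXO.] O move#1: (0,1):+0/XO.X/OXO.*, (0,2):+0/X.OX/OXO., (1,3):+0/X..X/OXOO
[XO.X/OXO.] X move#2: (0,2):+0/XOXX/OXO.*, (1,3):+0/XO.X/OXOX
[XOXX/OXO.] O move#3: (1,3):+0/XOXX/OXOO*
[XOXX/OXOO] end (terminal +0, X#4); searched X..X/OXO. to 12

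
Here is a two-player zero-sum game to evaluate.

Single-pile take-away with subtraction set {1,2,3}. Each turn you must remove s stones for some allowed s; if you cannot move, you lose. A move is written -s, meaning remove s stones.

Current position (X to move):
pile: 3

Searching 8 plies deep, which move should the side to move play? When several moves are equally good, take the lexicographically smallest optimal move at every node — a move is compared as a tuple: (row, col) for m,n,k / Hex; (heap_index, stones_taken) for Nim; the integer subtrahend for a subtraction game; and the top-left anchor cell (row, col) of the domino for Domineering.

p1 X@[3]: -1[2]-1 -2[1]-1 -3[0]+1*
p2 O@[0] terminal -1; root [3] d8

X's best at [3]: -3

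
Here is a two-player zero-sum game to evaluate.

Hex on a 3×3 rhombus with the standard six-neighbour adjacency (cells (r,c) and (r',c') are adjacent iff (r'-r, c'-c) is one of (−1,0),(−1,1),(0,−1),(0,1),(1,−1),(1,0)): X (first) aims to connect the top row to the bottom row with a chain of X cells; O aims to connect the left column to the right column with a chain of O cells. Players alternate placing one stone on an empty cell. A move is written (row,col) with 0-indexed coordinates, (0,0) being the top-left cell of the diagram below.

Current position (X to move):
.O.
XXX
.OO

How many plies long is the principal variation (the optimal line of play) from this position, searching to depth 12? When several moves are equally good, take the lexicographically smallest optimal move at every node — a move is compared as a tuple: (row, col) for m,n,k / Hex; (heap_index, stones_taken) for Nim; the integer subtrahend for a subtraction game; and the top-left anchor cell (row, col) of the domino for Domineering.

PV length from [.O./XXX/.OO]: 3 plies

p1 X@[.O./XXX/.OO]: (0,0)[XO./XXX/.OO]-1 (0,2)[.OX/XXX/.OO]-1 (2,0)[.O./XXX/XOO]+1*
p2 O@[.O./XXX/XOO]: (0,0)[OO./XXX/XOO]-1* (0,2)[.OO/XXX/XOO]-1
p3 X@[OO./XXX/XOO]: (0,2)[OOX/XXX/XOO]+1*
p4 O@[OOX/XXX/XOO] terminal -1; root [.O./XXX/.OO] d12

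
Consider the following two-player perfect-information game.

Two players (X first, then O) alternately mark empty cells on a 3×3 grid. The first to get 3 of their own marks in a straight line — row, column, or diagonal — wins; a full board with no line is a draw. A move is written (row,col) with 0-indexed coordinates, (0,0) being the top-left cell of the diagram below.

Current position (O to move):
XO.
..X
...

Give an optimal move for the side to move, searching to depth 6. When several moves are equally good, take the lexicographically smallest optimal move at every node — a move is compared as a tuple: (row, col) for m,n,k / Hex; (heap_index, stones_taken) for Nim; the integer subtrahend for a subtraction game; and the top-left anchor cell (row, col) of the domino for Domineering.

ply 1, O at XO./..X/... | (0,2)=-1→XOO/..X/...; (1,0)=-1→XO./O.X/...; (1,1)=+0→XO./.OX/...*; (2,0)=-1→XO./..X/O..; (2,1)=-1→XO./..X/.O.; (2,2)=-1→XO./..X/..O
ply 2, X at XO./.OX/... | (0,2)=-1→XOX/.OX/...; (1,0)=-1→XO./XOX/...; (2,0)=-1→XO./.OX/X..; (2,1)=+0→XO./.OX/.X.*; (2,2)=-1→XO./.OX/..X
ply 3, O at XO./.OX/.X. | (0,2)=-1→XOO/.OX/.X.; (1,0)=-1→XO./OOX/.X.; (2,0)=+0→XO./.OX/OX.*; (2,2)=+0→XO./.OX/.XO
ply 4, X at XO./.OX/OX. | (0,2)=+0→XOX/.OX/OX.*; (1,0)=-1→XO./XOX/OX.; (2,2)=-1→XO./.OX/OXX
ply 5, O at XOX/.OX/OX. | (1,0)=-1→XOX/OOX/OX.; (2,2)=+0→XOX/.OX/OXO*
ply 6, X at XOX/.OX/OXO | (1,0)=+0→XOX/XOX/OXO*
ply 7: XOX/XOX/OXO is terminal +0 (O); from XO./..X/... depth 6

O's best at [XO./..X/...]: (1,1)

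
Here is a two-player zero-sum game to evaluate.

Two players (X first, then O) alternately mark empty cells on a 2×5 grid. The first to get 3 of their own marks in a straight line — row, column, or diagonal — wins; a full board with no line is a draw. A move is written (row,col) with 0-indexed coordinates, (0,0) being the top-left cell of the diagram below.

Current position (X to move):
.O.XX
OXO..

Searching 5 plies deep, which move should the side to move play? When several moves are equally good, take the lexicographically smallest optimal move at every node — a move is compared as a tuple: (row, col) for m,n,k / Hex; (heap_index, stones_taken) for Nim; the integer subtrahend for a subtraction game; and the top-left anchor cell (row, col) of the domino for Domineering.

[.O.XX/OXO..] X move#1: (0,0):+0/XO.XX/OXO.., (0,2):+1/.OXXX/OXO..*, (1,3):+0/.O.XX/OXOX., (1,4):+0/.O.XX/OXO.X
[.OXXX/OXO..] end (terminal -1, O#2); searched .O.XX/OXO.. to 5

X's best at [.O.XX/OXO..]: (0,2)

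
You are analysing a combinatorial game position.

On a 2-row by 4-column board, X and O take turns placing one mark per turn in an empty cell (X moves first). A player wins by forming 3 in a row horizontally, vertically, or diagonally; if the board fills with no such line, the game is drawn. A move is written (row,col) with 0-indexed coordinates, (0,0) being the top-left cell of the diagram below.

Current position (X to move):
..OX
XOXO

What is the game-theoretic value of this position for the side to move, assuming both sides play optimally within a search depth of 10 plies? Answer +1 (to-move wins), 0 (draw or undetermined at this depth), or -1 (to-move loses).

ply 1, X at ..OX/XOXO | (0,0)=+0→X.OX/XOXO*; (0,1)=+0→.XOX/XOXO
ply 2, O at X.OX/XOXO | (0,1)=+0→XOOX/XOXO*
ply 3: XOOX/XOXO is terminal +0 (X); from ..OX/XOXO depth 10

value(..OX/XOXO, X) = 0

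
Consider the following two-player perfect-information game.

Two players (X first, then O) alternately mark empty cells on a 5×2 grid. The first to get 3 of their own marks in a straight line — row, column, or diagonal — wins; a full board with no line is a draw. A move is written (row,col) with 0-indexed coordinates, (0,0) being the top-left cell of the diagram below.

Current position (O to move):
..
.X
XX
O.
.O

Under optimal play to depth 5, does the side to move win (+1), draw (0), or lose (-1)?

[../.X/XX/O./.O] O move#1: (0,0):-1/O./.X/XX/O./.O*, (0,1):-1/.O/.X/XX/O./.O, (1,0):-1/../OX/XX/O./.O, (3,1):-1/../.X/XX/OO/.O, (4,0):-1/../.X/XX/O./OO
[O./.X/XX/O./.O] X move#2: (0,1):+1/OX/.X/XX/O./.O*, (1,0):+1/O./XX/XX/O./.O, (3,1):+1/O./.X/XX/OX/.O, (4,0):+1/O./.X/XX/O./XO
[OX/.X/XX/O./.O] end (terminal -1, O#3); searched ../.X/XX/O./.O to 5

value(../.X/XX/O./.O, O) = -1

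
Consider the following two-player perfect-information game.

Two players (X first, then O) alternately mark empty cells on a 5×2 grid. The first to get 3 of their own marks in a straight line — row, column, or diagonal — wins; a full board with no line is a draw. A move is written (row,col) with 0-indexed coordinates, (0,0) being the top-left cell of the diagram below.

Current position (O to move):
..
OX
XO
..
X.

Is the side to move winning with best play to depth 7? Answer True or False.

O winning at [../OX/XO/../X.]: False

ply 1, O at ../OX/XO/../X. | (0,0)=-1→O./OX/XO/../X.; (0,1)=-1→.O/OX/XO/../X.; (3,0)=+0→../OX/XO/O./X.*; (3,1)=-1→../OX/XO/.O/X.; (4,1)=-1→../OX/XO/../XO
ply 2, X at ../OX/XO/O./X. | (0,0)=+0→X./OX/XO/O./X.*; (0,1)=+0→.X/OX/XO/O./X.; (3,1)=+0→../OX/XO/OX/X.; (4,1)=+0→../OX/XO/O./XX
ply 3, O at X./OX/XO/O./X. | (0,1)=+0→XO/OX/XO/O./X.*; (3,1)=+0→X./OX/XO/OO/X.; (4,1)=+0→X./OX/XO/O./XO
ply 4, X at XO/OX/XO/O./X. | (3,1)=+0→XO/OX/XO/OX/X.*; (4,1)=+0→XO/OX/XO/O./XX
ply 5, O at XO/OX/XO/OX/X. | (4,1)=+0→XO/OX/XO/OX/XO*
ply 6: XO/OX/XO/OX/XO is terminal +0 (X); from ../OX/XO/../X. depth 7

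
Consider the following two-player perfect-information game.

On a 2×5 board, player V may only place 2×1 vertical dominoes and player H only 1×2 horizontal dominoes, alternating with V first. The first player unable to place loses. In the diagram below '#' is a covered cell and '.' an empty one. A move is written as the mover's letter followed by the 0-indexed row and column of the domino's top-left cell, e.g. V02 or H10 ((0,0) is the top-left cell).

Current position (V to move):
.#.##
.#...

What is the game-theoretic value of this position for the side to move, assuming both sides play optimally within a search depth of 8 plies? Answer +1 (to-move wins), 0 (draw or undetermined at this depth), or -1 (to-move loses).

ply 1, V at .#.##/.#... | V00=-1→##.##/##...; V02=+1→.####/.##..*
ply 2, H at .####/.##.. | H13=-1→.####/.####*
ply 3, V at .####/.#### | V00=+1→#####/#####*
ply 4: #####/##### is terminal -1 (H); from .#.##/.#... depth 8

value(.#.##/.#..., V) = +1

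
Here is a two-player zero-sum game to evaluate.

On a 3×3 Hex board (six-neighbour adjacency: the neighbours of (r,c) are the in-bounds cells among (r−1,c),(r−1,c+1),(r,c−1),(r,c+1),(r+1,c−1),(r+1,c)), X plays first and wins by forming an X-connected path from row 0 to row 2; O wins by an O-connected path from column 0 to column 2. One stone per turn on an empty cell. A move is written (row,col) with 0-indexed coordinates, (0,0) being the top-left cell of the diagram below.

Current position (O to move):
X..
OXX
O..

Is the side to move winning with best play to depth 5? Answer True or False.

O winning at [X../OXX/O..]: False

p1 O@[X../OXX/O..]: (0,1)[XO./OXX/O..]-1* (0,2)[X.O/OXX/O..]-1 (2,1)[X../OXX/OO.]-1 (2,2)[X../OXX/O.O]-1
p2 X@[XO./OXX/O..]: (0,2)[XOX/OXX/O..]+1* (2,1)[XO./OXX/OX.]-1 (2,2)[XO./OXX/O.X]-1
p3 O@[XOX/OXX/O..]: (2,1)[XOX/OXX/OO.]-1* (2,2)[XOX/OXX/O.O]-1
p4 X@[XOX/OXX/OO.]: (2,2)[XOX/OXX/OOX]+1*
p5 O@[XOX/OXX/OOX] terminal -1; root [X../OXX/O..] d5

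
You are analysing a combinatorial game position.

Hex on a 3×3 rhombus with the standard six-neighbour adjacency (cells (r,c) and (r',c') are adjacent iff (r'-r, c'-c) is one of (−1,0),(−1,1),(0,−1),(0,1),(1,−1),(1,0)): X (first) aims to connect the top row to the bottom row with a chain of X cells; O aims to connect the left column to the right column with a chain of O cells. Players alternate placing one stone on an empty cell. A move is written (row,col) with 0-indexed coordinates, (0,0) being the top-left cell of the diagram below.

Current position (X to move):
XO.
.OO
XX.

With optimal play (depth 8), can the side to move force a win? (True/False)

X winning at [XO./.OO/XX.]: True

ply 1, X at XO./.OO/XX. | (0,2)=-1→XOX/.OO/XX.; (1,0)=+1→XO./XOO/XX.*; (2,2)=-1→XO./.OO/XXX
ply 2: XO./XOO/XX. is terminal -1 (O); from XO./.OO/XX. depth 8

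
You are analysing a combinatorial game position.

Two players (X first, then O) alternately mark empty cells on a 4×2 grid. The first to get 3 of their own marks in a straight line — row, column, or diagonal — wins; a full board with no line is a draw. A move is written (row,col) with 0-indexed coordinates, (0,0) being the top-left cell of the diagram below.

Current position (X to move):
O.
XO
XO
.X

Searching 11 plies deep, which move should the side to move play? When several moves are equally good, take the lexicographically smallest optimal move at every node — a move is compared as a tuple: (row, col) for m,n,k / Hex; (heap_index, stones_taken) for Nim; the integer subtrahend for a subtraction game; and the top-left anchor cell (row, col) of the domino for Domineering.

ply 1, X at O./XO/XO/.X | (0,1)=+0→OX/XO/XO/.X; (3,0)=+1→O./XO/XO/XX*
ply 2: O./XO/XO/XX is terminal -1 (O); from O./XO/XO/.X depth 11

X's best at [O./XO/XO/.X]: (3,0)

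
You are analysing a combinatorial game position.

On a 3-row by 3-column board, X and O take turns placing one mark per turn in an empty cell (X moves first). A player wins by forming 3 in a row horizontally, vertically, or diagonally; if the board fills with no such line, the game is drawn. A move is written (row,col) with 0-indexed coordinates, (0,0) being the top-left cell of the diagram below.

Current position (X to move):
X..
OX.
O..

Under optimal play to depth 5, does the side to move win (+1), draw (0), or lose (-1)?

value(X../OX./O.., X) = +1

p1 X@[X../OX./O..]: (0,1)[XX./OX./O..]+1* (0,2)[X.X/OX./O..]+1 (1,2)[X../OXX/O..]+0 (2,1)[X../OX./OX.]+1 (2,2)[X../OX./O.X]+1
p2 O@[XX./OX./O..]: (0,2)[XXO/OX./O..]-1* (1,2)[XX./OXO/O..]-1 (2,1)[XX./OX./OO.]-1 (2,2)[XX./OX./O.O]-1
p3 X@[XXO/OX./O..]: (1,2)[XXO/OXX/O..]+1* (2,1)[XXO/OX./OX.]+1 (2,2)[XXO/OX./O.X]+1
p4 O@[XXO/OXX/O..]: (2,1)[XXO/OXX/OO.]-1* (2,2)[XXO/OXX/O.O]-1
p5 X@[XXO/OXX/OO.]: (2,2)[XXO/OXX/OOX]+1*
p6 O@[XXO/OXX/OOX] terminal -1; root [X../OX./O..] d5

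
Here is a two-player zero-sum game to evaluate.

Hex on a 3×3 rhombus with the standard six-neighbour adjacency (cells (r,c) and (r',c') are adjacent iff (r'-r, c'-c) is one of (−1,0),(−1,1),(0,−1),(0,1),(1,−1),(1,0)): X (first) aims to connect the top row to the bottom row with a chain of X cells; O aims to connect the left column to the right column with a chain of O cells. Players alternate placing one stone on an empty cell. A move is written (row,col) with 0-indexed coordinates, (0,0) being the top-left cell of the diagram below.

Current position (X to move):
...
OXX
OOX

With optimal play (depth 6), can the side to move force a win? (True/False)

[.../OXX/OOX] X move#1: (0,0):+1/X../OXX/OOX*, (0,1):+1/.X./OXX/OOX, (0,2):+1/..X/OXX/OOX
[X../OXX/OOX] O move#2: (0,1):-1/XO./OXX/OOX*, (0,2):-1/X.O/OXX/OOX
[XO./OXX/OOX] X move#3: (0,2):+1/XOX/OXX/OOX*
[XOX/OXX/OOX] end (terminal -1, O#4); searched .../OXX/OOX to 6

X winning at [.../OXX/OOX]: True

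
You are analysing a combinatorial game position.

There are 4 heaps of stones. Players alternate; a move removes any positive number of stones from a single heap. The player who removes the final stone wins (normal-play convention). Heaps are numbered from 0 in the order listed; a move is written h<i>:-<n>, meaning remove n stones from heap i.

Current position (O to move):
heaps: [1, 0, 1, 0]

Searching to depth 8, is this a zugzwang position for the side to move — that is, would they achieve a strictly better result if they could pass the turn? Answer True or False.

zugzwang((1,0,1,0), O) = True

p1 O@[(1,0,1,0)]: h0:-1[(0,0,1,0)]-1* h2:-1[(1,0,0,0)]-1
p2 X@[(0,0,1,0)]: h2:-1[(0,0,0,0)]+1*
p3 O@[(0,0,0,0)] terminal -1; root [(1,0,1,0)] d8
suppose O passes — search the same position with X to move:
pass> p1 X@[(1,0,1,0)]: h0:-1[(0,0,1,0)]-1* h2:-1[(1,0,0,0)]-1
pass> p2 O@[(0,0,1,0)]: h2:-1[(0,0,0,0)]+1*
pass> p3 X@[(0,0,0,0)] terminal -1; root [(1,0,1,0)] d8
for O: play -1, pass +1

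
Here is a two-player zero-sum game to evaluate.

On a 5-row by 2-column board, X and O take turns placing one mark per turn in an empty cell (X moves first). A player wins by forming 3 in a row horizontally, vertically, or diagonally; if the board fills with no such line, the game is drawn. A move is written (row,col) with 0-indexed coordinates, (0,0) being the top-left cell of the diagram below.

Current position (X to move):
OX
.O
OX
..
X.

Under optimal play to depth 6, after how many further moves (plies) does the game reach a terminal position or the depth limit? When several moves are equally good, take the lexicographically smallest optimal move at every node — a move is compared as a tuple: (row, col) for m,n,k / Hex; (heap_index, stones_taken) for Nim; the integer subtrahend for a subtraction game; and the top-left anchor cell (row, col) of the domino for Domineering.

p1 X@[OX/.O/OX/../X.]: (1,0)[OX/XO/OX/../X.]+0* (3,0)[OX/.O/OX/X./X.]-1 (3,1)[OX/.O/OX/.X/X.]-1 (4,1)[OX/.O/OX/../XX]-1
p2 O@[OX/XO/OX/../X.]: (3,0)[OX/XO/OX/O./X.]+0* (3,1)[OX/XO/OX/.O/X.]+0 (4,1)[OX/XO/OX/../XO]+0
p3 X@[OX/XO/OX/O./X.]: (3,1)[OX/XO/OX/OX/X.]+0* (4,1)[OX/XO/OX/O./XX]+0
p4 O@[OX/XO/OX/OX/X.]: (4,1)[OX/XO/OX/OX/XO]+0*
p5 X@[OX/XO/OX/OX/XO] terminal +0; root [OX/.O/OX/../X.] d6

PV length from [OX/.O/OX/../X.]: 4 plies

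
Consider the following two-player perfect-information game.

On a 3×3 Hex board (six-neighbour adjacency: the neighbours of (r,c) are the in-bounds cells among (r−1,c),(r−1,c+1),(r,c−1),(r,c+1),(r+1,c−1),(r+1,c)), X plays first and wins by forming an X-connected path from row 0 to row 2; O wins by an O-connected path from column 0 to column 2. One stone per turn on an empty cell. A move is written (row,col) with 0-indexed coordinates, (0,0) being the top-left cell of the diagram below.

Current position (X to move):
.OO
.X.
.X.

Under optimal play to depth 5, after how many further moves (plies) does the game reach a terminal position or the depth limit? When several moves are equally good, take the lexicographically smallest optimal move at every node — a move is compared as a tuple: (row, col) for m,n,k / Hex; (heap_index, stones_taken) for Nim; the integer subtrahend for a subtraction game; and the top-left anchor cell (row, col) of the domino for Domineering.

PV length from [.OO/.X./.X.]: 2 plies

ply 1, X at .OO/.X./.X. | (0,0)=-1→XOO/.X./.X.*; (1,0)=-1→.OO/XX./.X.; (1,2)=-1→.OO/.XX/.X.; (2,0)=-1→.OO/.X./XX.; (2,2)=-1→.OO/.X./.XX
ply 2, O at XOO/.X./.X. | (1,0)=+1→XOO/OX./.X.*; (1,2)=-1→XOO/.XO/.X.; (2,0)=-1→XOO/.X./OX.; (2,2)=-1→XOO/.X./.XO
ply 3: XOO/OX./.X. is terminal -1 (X); from .OO/.X./.X. depth 5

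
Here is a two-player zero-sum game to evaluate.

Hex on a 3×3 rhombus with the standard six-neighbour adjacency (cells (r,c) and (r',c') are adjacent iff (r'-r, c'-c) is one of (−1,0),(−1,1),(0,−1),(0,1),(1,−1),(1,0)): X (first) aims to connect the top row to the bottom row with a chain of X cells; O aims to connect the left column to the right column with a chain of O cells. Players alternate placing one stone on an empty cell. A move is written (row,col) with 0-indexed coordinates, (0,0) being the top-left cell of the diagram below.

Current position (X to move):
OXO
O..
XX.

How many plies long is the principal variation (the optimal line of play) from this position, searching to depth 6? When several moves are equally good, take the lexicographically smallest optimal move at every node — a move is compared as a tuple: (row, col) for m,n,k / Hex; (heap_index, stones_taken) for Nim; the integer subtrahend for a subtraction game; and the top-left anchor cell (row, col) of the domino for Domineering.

p1 X@[OXO/O../XX.]: (1,1)[OXO/OX./XX.]+1* (1,2)[OXO/O.X/XX.]-1 (2,2)[OXO/O../XXX]-1
p2 O@[OXO/OX./XX.] terminal -1; root [OXO/O../XX.] d6

PV length from [OXO/O../XX.]: 1 ply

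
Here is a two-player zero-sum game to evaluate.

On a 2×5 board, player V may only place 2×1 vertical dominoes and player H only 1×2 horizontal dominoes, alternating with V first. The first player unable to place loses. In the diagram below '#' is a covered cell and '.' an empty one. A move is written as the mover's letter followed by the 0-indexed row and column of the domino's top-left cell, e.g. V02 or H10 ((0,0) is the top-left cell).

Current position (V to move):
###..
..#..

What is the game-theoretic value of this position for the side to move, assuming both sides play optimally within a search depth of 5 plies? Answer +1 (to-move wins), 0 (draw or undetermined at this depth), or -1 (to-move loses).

value(###../..#.., V) = +1

p1 V@[###../..#..]: V03[####./..##.]+1* V04[###.#/..#.#]+1
p2 H@[####./..##.]: H10[####./####.]-1*
p3 V@[####./####.]: V04[#####/#####]+1*
p4 H@[#####/#####] terminal -1; root [###../..#..] d5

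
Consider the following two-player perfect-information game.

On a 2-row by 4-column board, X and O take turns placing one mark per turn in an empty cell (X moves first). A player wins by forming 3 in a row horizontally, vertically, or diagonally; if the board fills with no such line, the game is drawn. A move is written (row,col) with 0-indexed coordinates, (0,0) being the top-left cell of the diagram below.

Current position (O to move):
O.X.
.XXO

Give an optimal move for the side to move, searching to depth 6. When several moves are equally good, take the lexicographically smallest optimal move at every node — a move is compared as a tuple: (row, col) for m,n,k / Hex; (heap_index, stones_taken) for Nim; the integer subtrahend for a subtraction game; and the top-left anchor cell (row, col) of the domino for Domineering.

O's best at [O.X./.XXO]: (1,0)

ply 1, O at O.X./.XXO | (0,1)=-1→OOX./.XXO; (0,3)=-1→O.XO/.XXO; (1,0)=+0→O.X./OXXO*
ply 2, X at O.X./OXXO | (0,1)=+0→OXX./OXXO*; (0,3)=+0→O.XX/OXXO
ply 3, O at OXX./OXXO | (0,3)=+0→OXXO/OXXO*
ply 4: OXXO/OXXO is terminal +0 (X); from O.X./.XXO depth 6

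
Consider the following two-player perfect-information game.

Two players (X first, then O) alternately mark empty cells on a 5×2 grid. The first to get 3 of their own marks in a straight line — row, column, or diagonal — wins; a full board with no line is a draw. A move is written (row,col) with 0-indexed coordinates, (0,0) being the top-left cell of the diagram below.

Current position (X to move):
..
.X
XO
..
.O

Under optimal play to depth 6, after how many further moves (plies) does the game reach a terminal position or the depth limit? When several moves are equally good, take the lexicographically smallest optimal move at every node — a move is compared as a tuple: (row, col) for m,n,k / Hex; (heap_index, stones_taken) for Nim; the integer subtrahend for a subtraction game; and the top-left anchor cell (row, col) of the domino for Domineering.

PV length from [../.X/XO/../.O]: 6 plies

[../.X/XO/../.O] X move#1: (0,0):-1/X./.X/XO/../.O, (0,1):-1/.X/.X/XO/../.O, (1,0):-1/../XX/XO/../.O, (3,0):-1/../.X/XO/X./.O, (3,1):+0/../.X/XO/.X/.O*, (4,0):-1/../.X/XO/../XO
[../.X/XO/.X/.O] O move#2: (0,0):-1/O./.X/XO/.X/.O, (0,1):-1/.O/.X/XO/.X/.O, (1,0):+0/../OX/XO/.X/.O*, (3,0):+0/../.X/XO/OX/.O, (4,0):-1/../.X/XO/.X/OO
[../OX/XO/.X/.O] X move#3: (0,0):+0/X./OX/XO/.X/.O*, (0,1):+0/.X/OX/XO/.X/.O, (3,0):+0/../OX/XO/XX/.O, (4,0):+0/../OX/XO/.X/XO
[X./OX/XO/.X/.O] O move#4: (0,1):+0/XO/OX/XO/.X/.O*, (3,0):+0/X./OX/XO/OX/.O, (4,0):+0/X./OX/XO/.X/OO
[XO/OX/XO/.X/.O] X move#5: (3,0):+0/XO/OX/XO/XX/.O*, (4,0):+0/XO/OX/XO/.X/XO
[XO/OX/XO/XX/.O] O move#6: (4,0):+0/XO/OX/XO/XX/OO*
[XO/OX/XO/XX/OO] end (terminal +0, X#7); searched ../.X/XO/../.O to 6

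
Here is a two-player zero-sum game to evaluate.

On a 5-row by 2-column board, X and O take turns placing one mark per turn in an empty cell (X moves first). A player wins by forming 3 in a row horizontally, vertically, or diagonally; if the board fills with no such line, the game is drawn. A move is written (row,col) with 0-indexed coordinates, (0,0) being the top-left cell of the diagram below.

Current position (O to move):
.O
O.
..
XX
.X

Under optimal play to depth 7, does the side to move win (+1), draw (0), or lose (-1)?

ply 1, O at .O/O./../XX/.X | (0,0)=-1→OO/O./../XX/.X; (1,1)=-1→.O/OO/../XX/.X; (2,0)=-1→.O/O./O./XX/.X; (2,1)=+0→.O/O./.O/XX/.X*; (4,0)=-1→.O/O./../XX/OX
ply 2, X at .O/O./.O/XX/.X | (0,0)=-1→XO/O./.O/XX/.X; (1,1)=+0→.O/OX/.O/XX/.X*; (2,0)=-1→.O/O./XO/XX/.X; (4,0)=-1→.O/O./.O/XX/XX
ply 3, O at .O/OX/.O/XX/.X | (0,0)=+0→OO/OX/.O/XX/.X*; (2,0)=+0→.O/OX/OO/XX/.X; (4,0)=+0→.O/OX/.O/XX/OX
ply 4, X at OO/OX/.O/XX/.X | (2,0)=+0→OO/OX/XO/XX/.X*; (4,0)=-1→OO/OX/.O/XX/XX
ply 5, O at OO/OX/XO/XX/.X | (4,0)=+0→OO/OX/XO/XX/OX*
ply 6: OO/OX/XO/XX/OX is terminal +0 (X); from .O/O./../XX/.X depth 7

value(.O/O./../XX/.X, O) = 0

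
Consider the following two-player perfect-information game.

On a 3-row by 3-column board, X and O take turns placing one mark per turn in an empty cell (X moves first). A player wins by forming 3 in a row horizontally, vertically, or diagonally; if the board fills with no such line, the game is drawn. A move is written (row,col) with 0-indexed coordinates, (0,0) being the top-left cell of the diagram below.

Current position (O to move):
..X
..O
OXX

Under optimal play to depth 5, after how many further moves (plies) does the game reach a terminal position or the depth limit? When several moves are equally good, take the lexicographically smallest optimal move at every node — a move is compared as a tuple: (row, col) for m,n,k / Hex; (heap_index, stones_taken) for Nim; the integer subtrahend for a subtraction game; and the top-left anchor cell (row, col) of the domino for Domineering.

ply 1, O at ..X/..O/OXX | (0,0)=+0→O.X/..O/OXX; (0,1)=+0→.OX/..O/OXX; (1,0)=+1→..X/O.O/OXX*; (1,1)=+0→..X/.OO/OXX
ply 2, X at ..X/O.O/OXX | (0,0)=-1→X.X/O.O/OXX*; (0,1)=-1→.XX/O.O/OXX; (1,1)=-1→..X/OXO/OXX
ply 3, O at X.X/O.O/OXX | (0,1)=-1→XOX/O.O/OXX; (1,1)=+1→X.X/OOO/OXX*
ply 4: X.X/OOO/OXX is terminal -1 (X); from ..X/..O/OXX depth 5

PV length from [..X/..O/OXX]: 3 plies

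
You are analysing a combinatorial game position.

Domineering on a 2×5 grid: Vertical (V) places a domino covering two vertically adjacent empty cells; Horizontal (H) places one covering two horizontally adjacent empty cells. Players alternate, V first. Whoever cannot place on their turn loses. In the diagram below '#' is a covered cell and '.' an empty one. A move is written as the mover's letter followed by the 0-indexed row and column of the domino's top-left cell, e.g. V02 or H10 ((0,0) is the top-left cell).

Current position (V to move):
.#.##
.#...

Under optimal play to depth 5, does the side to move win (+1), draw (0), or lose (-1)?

p1 V@[.#.##/.#...]: V00[##.##/##...]-1 V02[.####/.##..]+1*
p2 H@[.####/.##..]: H13[.####/.####]-1*
p3 V@[.####/.####]: V00[#####/#####]+1*
p4 H@[#####/#####] terminal -1; root [.#.##/.#...] d5

value(.#.##/.#..., V) = +1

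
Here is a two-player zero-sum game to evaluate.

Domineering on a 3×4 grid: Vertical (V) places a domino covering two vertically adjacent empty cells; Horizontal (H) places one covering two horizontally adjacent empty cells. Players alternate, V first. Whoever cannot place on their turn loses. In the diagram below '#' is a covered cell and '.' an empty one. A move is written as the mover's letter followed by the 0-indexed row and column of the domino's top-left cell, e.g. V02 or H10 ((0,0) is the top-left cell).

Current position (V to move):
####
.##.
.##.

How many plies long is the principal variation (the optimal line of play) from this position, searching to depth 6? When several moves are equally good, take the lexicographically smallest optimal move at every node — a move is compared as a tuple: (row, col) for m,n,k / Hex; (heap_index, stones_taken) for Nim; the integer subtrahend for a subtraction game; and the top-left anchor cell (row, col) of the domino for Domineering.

ply 1, V at ####/.##./.##. | V10=+1→####/###./###.*; V13=+1→####/.###/.###
ply 2: ####/###./###. is terminal -1 (H); from ####/.##./.##. depth 6

PV length from [####/.##./.##.]: 1 ply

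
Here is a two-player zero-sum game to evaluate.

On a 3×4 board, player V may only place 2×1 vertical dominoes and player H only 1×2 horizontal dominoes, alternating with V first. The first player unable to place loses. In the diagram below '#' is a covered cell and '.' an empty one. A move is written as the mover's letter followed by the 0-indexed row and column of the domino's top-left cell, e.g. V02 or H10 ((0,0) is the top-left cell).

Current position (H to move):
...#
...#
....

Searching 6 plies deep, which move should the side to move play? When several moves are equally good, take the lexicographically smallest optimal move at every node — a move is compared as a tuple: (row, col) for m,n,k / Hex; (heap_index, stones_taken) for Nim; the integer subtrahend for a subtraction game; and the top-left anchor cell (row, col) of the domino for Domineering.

H's best at [...#/...#/....]: H10

ply 1, H at ...#/...#/.... | H00=-1→##.#/...#/....; H01=-1→.###/...#/....; H10=+1→...#/##.#/....*; H11=+1→...#/.###/....; H20=-1→...#/...#/##..; H21=-1→...#/...#/.##.; H22=-1→...#/...#/..##
ply 2, V at ...#/##.#/.... | V02=-1→..##/####/....*; V12=-1→...#/####/..#.
ply 3, H at ..##/####/.... | H00=+1→####/####/....*; H20=+1→..##/####/##..; H21=+1→..##/####/.##.; H22=+1→..##/####/..##
ply 4: ####/####/.... is terminal -1 (V); from ...#/...#/.... depth 6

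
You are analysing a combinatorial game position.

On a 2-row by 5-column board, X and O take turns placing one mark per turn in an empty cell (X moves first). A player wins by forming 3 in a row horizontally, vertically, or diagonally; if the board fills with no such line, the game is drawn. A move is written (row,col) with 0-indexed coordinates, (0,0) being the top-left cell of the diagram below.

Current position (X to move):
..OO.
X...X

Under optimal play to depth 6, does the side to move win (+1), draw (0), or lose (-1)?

value(..OO./X...X, X) = -1

ply 1, X at ..OO./X...X | (0,0)=-1→X.OO./X...X*; (0,1)=-1→.XOO./X...X; (0,4)=-1→..OOX/X...X; (1,1)=-1→..OO./XX..X; (1,2)=-1→..OO./X.X.X; (1,3)=-1→..OO./X..XX
ply 2, O at X.OO./X...X | (0,1)=+1→XOOO./X...X*; (0,4)=+1→X.OOO/X...X; (1,1)=+1→X.OO./XO..X; (1,2)=+1→X.OO./X.O.X; (1,3)=+1→X.OO./X..OX
ply 3: XOOO./X...X is terminal -1 (X); from ..OO./X...X depth 6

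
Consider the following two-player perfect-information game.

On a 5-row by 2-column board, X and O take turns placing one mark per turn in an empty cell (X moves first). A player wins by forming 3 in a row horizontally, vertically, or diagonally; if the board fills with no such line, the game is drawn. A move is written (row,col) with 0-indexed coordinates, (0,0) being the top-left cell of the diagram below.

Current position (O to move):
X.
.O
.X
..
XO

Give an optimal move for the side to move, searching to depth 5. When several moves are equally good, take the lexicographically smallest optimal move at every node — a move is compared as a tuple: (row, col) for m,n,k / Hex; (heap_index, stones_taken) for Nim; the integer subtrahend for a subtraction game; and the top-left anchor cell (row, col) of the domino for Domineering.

O's best at [X./.O/.X/../XO]: (1,0)

ply 1, O at X./.O/.X/../XO | (0,1)=-1→XO/.O/.X/../XO; (1,0)=+0→X./OO/.X/../XO*; (2,0)=+0→X./.O/OX/../XO; (3,0)=+0→X./.O/.X/O./XO; (3,1)=-1→X./.O/.X/.O/XO
ply 2, X at X./OO/.X/../XO | (0,1)=+0→XX/OO/.X/../XO*; (2,0)=+0→X./OO/XX/../XO; (3,0)=+0→X./OO/.X/X./XO; (3,1)=+0→X./OO/.X/.X/XO
ply 3, O at XX/OO/.X/../XO | (2,0)=+0→XX/OO/OX/../XO*; (3,0)=+0→XX/OO/.X/O./XO; (3,1)=+0→XX/OO/.X/.O/XO
ply 4, X at XX/OO/OX/../XO | (3,0)=+0→XX/OO/OX/X./XO*; (3,1)=-1→XX/OO/OX/.X/XO
ply 5, O at XX/OO/OX/X./XO | (3,1)=+0→XX/OO/OX/XO/XO*
ply 6: XX/OO/OX/XO/XO is terminal +0 (X); from X./.O/.X/../XO depth 5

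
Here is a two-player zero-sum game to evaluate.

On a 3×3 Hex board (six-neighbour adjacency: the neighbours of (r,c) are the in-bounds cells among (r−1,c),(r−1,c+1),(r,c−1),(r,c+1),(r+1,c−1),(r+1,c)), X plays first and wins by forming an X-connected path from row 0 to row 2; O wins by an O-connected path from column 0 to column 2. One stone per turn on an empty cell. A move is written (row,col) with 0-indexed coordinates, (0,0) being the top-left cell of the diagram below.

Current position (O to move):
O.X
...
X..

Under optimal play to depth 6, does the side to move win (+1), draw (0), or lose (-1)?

value(O.X/.../X.., O) = -1

[O.X/.../X..] O move#1: (0,1):-1/OOX/.../X..*, (1,0):-1/O.X/O../X.., (1,1):-1/O.X/.O./X.., (1,2):-1/O.X/..O/X.., (2,1):-1/O.X/.../XO., (2,2):-1/O.X/.../X.O
[OOX/.../X..] X move#2: (1,0):+1/OOX/X../X..*, (1,1):+1/OOX/.X./X.., (1,2):+1/OOX/..X/X.., (2,1):+1/OOX/.../XX., (2,2):+1/OOX/.../X.X
[OOX/X../X..] O move#3: (1,1):-1/OOX/XO./X..*, (1,2):-1/OOX/X.O/X.., (2,1):-1/OOX/X../XO., (2,2):-1/OOX/X../X.O
[OOX/XO./X..] X move#4: (1,2):+1/OOX/XOX/X..*, (2,1):-1/OOX/XO./XX., (2,2):-1/OOX/XO./X.X
[OOX/XOX/X..] O move#5: (2,1):-1/OOX/XOX/XO.*, (2,2):-1/OOX/XOX/X.O
[OOX/XOX/XO.] X move#6: (2,2):+1/OOX/XOX/XOX*
[OOX/XOX/XOX] end (terminal -1, O#7); searched O.X/.../X.. to 6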